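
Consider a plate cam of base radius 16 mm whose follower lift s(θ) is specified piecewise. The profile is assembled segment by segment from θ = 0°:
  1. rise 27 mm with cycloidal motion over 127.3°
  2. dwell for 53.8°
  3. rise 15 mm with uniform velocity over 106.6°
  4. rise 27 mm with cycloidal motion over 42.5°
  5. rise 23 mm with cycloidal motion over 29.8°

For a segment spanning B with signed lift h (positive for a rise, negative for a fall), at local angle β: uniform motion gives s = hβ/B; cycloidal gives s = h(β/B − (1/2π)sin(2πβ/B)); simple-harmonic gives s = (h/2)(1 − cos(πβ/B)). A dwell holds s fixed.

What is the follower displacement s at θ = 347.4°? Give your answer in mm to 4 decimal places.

seg 1 [0°–127.3°] cycloidal, h=27: full span → s += 27 → s = 27.0000
seg 2 [127.3°–181.1°] dwell: s stays 27.0000
seg 3 [181.1°–287.7°] uniform, h=15: full span → s += 15 → s = 42.0000
seg 4 [287.7°–330.2°] cycloidal, h=27: full span → s += 27 → s = 69.0000
seg 5 [330.2°–360°] cycloidal, h=23: θ=347.4° here. β=17.2, B=29.8. 23·(0.5772 − sin(2π·0.5772)/(2π)) = 14.9816 → s = 83.9816

83.9816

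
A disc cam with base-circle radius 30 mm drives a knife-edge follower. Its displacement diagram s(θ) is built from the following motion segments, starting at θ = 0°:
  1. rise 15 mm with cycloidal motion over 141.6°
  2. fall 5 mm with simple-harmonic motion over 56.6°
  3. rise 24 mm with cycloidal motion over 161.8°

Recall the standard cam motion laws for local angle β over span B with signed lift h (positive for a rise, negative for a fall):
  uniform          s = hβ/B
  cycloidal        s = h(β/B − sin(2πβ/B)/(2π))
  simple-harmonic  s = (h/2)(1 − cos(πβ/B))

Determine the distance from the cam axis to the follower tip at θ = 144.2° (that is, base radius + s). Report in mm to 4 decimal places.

seg 1 [0°–141.6°] cycloidal, h=15: full span → s += 15 → s = 15.0000
seg 2 [141.6°–198.2°] simple-harmonic, h=-5: θ=144.2° here. β=2.6, B=56.6. -5/2·(1 − cos(π·0.0459)) = -0.0260 → s = 14.9740
radial distance = base radius + s = 30 + 14.9740 = 44.9740

44.9740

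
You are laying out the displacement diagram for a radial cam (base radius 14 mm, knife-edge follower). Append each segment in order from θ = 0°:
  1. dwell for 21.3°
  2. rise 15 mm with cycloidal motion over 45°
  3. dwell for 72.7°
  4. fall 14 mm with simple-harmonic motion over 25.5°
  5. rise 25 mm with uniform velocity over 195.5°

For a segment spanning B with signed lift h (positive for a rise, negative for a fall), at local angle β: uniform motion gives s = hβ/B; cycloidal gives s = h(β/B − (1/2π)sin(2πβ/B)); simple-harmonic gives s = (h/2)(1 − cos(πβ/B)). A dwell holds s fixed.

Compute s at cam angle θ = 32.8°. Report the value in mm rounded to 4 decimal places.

seg 1 [0°–21.3°] dwell: s stays 0.0000
seg 2 [21.3°–66.3°] cycloidal, h=15: θ=32.8° here. β=11.5, B=45. 15·(0.2556 − sin(2π·0.2556)/(2π)) = 1.4475 → s = 1.4475

1.4475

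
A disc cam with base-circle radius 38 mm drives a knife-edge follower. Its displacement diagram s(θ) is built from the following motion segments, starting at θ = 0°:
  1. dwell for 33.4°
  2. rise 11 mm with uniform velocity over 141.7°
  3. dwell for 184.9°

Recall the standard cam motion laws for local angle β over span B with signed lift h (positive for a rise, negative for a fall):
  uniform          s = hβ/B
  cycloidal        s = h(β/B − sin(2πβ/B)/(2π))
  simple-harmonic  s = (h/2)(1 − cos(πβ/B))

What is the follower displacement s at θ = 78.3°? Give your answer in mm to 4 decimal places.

seg 1 [0°–33.4°] dwell: s stays 0.0000
seg 2 [33.4°–175.1°] uniform, h=11: θ=78.3° here. β=44.9, B=141.7. 11·44.9/141.7 = 3.4855 → s = 3.4855

3.4855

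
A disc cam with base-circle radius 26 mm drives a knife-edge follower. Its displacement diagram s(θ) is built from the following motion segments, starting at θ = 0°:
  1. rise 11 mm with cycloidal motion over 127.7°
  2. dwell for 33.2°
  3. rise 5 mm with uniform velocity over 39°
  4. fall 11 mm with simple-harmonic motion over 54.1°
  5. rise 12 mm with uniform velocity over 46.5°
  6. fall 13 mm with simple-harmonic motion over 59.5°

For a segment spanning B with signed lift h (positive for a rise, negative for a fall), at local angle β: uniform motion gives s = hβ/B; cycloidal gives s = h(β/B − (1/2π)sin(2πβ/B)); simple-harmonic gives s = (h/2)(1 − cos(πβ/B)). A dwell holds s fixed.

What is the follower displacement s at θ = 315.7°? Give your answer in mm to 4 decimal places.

seg 1 [0°–127.7°] cycloidal, h=11: full span → s += 11 → s = 11.0000
seg 2 [127.7°–160.9°] dwell: s stays 11.0000
seg 3 [160.9°–199.9°] uniform, h=5: full span → s += 5 → s = 16.0000
seg 4 [199.9°–254°] simple-harmonic, h=-11: full span → s += -11 → s = 5.0000
seg 5 [254°–300.5°] uniform, h=12: full span → s += 12 → s = 17.0000
seg 6 [300.5°–360°] simple-harmonic, h=-13: θ=315.7° here. β=15.2, B=59.5. -13/2·(1 − cos(π·0.2555)) = -1.9833 → s = 15.0167

15.0167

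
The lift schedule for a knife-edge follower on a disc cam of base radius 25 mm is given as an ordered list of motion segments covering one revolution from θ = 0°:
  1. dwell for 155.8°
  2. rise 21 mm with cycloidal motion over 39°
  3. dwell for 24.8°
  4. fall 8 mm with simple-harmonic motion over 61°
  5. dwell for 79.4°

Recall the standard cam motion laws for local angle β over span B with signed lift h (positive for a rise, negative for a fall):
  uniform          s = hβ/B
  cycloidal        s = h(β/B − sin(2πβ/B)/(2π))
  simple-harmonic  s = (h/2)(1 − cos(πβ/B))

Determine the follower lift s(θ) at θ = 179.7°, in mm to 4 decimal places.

seg 1 [0°–155.8°] dwell: s stays 0.0000
seg 2 [155.8°–194.8°] cycloidal, h=21: θ=179.7° here. β=23.9, B=39. 21·(0.6128 − sin(2π·0.6128)/(2π)) = 15.0450 → s = 15.0450

15.0450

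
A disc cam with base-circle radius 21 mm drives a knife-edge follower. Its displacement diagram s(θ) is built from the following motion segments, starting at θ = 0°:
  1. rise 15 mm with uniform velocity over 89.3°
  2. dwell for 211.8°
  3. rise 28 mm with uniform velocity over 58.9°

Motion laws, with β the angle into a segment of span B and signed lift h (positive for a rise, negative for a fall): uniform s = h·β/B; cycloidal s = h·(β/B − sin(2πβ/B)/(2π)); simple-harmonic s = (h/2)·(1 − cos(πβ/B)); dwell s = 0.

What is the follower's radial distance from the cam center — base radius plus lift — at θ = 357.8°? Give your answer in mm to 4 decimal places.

seg 1 [0°–89.3°] uniform, h=15: full span → s += 15 → s = 15.0000
seg 2 [89.3°–301.1°] dwell: s stays 15.0000
seg 3 [301.1°–360°] uniform, h=28: θ=357.8° here. β=56.7, B=58.9. 28·56.7/58.9 = 26.9542 → s = 41.9542
radial distance = base radius + s = 21 + 41.9542 = 62.9542

62.9542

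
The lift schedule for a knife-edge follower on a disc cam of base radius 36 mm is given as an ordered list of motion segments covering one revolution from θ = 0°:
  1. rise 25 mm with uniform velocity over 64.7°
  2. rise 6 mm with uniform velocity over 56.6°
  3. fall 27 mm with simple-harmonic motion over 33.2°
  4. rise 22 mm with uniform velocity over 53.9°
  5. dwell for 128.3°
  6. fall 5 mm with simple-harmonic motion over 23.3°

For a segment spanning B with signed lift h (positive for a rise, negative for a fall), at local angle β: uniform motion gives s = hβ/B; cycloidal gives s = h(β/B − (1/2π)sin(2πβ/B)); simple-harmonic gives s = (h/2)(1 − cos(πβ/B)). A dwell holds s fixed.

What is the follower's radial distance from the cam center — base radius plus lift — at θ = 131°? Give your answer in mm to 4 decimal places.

seg 1 [0°–64.7°] uniform, h=25: full span → s += 25 → s = 25.0000
seg 2 [64.7°–121.3°] uniform, h=6: full span → s += 6 → s = 31.0000
seg 3 [121.3°–154.5°] simple-harmonic, h=-27: θ=131° here. β=9.7, B=33.2. -27/2·(1 − cos(π·0.2922)) = -5.2986 → s = 25.7014
radial distance = base radius + s = 36 + 25.7014 = 61.7014

61.7014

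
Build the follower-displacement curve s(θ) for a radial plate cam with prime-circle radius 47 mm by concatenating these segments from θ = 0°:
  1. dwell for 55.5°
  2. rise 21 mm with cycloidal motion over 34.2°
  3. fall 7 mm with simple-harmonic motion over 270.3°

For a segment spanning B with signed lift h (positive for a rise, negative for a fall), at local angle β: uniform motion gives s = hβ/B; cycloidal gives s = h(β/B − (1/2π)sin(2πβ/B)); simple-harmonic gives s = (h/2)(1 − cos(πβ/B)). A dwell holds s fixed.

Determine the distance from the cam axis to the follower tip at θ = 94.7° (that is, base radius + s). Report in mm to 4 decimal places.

seg 1 [0°–55.5°] dwell: s stays 0.0000
seg 2 [55.5°–89.7°] cycloidal, h=21: full span → s += 21 → s = 21.0000
seg 3 [89.7°–360°] simple-harmonic, h=-7: θ=94.7° here. β=5, B=270.3. -7/2·(1 − cos(π·0.0185)) = -0.0059 → s = 20.9941
radial distance = base radius + s = 47 + 20.9941 = 67.9941

67.9941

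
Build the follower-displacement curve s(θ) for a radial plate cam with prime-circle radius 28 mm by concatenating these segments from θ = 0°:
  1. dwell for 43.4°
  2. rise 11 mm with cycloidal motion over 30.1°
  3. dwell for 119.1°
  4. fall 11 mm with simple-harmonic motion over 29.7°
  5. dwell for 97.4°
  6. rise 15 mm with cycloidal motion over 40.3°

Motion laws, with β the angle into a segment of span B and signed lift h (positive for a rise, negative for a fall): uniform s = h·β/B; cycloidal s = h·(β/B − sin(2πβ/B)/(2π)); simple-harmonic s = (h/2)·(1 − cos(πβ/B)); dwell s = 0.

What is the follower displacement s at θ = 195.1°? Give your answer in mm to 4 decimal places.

seg 1 [0°–43.4°] dwell: s stays 0.0000
seg 2 [43.4°–73.5°] cycloidal, h=11: full span → s += 11 → s = 11.0000
seg 3 [73.5°–192.6°] dwell: s stays 11.0000
seg 4 [192.6°–222.3°] simple-harmonic, h=-11: θ=195.1° here. β=2.5, B=29.7. -11/2·(1 − cos(π·0.0842)) = -0.1912 → s = 10.8088

10.8088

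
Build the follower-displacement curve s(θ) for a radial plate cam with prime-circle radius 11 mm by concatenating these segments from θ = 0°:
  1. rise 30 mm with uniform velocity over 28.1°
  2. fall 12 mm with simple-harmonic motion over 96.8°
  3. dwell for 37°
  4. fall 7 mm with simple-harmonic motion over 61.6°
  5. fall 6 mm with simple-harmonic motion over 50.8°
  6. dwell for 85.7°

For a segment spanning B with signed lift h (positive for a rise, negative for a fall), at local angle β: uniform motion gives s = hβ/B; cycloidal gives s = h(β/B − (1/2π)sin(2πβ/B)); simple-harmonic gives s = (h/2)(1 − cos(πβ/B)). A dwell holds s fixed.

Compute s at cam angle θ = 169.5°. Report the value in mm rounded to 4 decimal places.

seg 1 [0°–28.1°] uniform, h=30: full span → s += 30 → s = 30.0000
seg 2 [28.1°–124.9°] simple-harmonic, h=-12: full span → s += -12 → s = 18.0000
seg 3 [124.9°–161.9°] dwell: s stays 18.0000
seg 4 [161.9°–223.5°] simple-harmonic, h=-7: θ=169.5° here. β=7.6, B=61.6. -7/2·(1 − cos(π·0.1234)) = -0.2596 → s = 17.7404

17.7404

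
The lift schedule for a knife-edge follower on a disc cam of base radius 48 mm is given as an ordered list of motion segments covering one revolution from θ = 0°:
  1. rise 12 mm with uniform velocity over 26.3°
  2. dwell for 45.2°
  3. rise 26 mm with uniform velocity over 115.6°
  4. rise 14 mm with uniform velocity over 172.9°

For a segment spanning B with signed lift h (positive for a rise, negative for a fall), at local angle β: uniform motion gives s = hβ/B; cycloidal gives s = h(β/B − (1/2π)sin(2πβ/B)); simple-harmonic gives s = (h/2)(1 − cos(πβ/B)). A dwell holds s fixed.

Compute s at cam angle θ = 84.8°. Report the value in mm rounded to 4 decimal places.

seg 1 [0°–26.3°] uniform, h=12: full span → s += 12 → s = 12.0000
seg 2 [26.3°–71.5°] dwell: s stays 12.0000
seg 3 [71.5°–187.1°] uniform, h=26: θ=84.8° here. β=13.3, B=115.6. 26·13.3/115.6 = 2.9913 → s = 14.9913

14.9913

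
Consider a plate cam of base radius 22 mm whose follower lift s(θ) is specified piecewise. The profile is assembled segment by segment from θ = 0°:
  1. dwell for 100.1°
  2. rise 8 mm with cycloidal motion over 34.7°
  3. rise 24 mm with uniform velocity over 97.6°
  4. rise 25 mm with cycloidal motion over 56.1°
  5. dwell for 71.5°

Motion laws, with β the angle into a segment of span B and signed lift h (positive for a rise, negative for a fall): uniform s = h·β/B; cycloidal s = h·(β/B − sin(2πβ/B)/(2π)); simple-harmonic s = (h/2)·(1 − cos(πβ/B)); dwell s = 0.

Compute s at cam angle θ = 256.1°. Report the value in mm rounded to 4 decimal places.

seg 1 [0°–100.1°] dwell: s stays 0.0000
seg 2 [100.1°–134.8°] cycloidal, h=8: full span → s += 8 → s = 8.0000
seg 3 [134.8°–232.4°] uniform, h=24: full span → s += 24 → s = 32.0000
seg 4 [232.4°–288.5°] cycloidal, h=25: θ=256.1° here. β=23.7, B=56.1. 25·(0.4225 − sin(2π·0.4225)/(2π)) = 8.6988 → s = 40.6988

40.6988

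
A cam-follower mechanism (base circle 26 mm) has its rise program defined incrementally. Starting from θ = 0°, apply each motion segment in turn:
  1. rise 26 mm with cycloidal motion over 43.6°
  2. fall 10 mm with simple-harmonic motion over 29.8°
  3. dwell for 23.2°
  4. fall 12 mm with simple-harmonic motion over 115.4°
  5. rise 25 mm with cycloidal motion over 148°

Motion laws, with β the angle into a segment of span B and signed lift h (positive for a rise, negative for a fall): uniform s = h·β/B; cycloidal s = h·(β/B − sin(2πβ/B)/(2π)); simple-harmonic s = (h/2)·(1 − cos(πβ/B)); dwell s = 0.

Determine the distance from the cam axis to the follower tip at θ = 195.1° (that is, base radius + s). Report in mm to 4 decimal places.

seg 1 [0°–43.6°] cycloidal, h=26: full span → s += 26 → s = 26.0000
seg 2 [43.6°–73.4°] simple-harmonic, h=-10: full span → s += -10 → s = 16.0000
seg 3 [73.4°–96.6°] dwell: s stays 16.0000
seg 4 [96.6°–212°] simple-harmonic, h=-12: θ=195.1° here. β=98.5, B=115.4. -12/2·(1 − cos(π·0.8536)) = -11.3761 → s = 4.6239
radial distance = base radius + s = 26 + 4.6239 = 30.6239

30.6239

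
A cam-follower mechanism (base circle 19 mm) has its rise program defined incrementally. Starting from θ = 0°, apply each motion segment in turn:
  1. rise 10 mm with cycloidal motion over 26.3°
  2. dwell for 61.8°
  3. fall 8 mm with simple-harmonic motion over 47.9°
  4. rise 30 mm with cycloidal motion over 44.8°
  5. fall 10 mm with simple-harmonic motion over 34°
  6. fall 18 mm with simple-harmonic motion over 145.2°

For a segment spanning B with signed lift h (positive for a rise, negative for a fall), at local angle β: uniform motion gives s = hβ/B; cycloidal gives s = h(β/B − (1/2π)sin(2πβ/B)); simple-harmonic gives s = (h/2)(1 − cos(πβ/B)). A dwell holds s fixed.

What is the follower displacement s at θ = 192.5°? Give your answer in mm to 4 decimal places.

seg 1 [0°–26.3°] cycloidal, h=10: full span → s += 10 → s = 10.0000
seg 2 [26.3°–88.1°] dwell: s stays 10.0000
seg 3 [88.1°–136°] simple-harmonic, h=-8: full span → s += -8 → s = 2.0000
seg 4 [136°–180.8°] cycloidal, h=30: full span → s += 30 → s = 32.0000
seg 5 [180.8°–214.8°] simple-harmonic, h=-10: θ=192.5° here. β=11.7, B=34. -10/2·(1 − cos(π·0.3441)) = -2.6481 → s = 29.3519

29.3519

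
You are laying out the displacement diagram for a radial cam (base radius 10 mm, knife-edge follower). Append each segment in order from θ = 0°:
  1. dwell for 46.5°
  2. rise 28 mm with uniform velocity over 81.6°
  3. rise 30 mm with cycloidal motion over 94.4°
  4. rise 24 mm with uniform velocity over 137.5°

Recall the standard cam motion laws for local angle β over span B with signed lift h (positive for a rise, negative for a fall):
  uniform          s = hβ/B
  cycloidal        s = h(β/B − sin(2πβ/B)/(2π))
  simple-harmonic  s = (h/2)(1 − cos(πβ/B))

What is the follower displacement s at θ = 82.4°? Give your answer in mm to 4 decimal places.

seg 1 [0°–46.5°] dwell: s stays 0.0000
seg 2 [46.5°–128.1°] uniform, h=28: θ=82.4° here. β=35.9, B=81.6. 28·35.9/81.6 = 12.3186 → s = 12.3186

12.3186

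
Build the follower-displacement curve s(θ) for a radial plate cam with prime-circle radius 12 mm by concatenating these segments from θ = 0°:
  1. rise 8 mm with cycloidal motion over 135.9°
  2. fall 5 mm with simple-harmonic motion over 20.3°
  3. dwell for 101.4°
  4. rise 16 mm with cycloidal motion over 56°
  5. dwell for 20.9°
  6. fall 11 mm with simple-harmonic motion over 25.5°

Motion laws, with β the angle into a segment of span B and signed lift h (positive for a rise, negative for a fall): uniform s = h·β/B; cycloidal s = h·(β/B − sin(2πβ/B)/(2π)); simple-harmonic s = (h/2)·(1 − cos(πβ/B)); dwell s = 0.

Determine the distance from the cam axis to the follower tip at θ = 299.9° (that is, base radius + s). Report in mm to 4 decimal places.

seg 1 [0°–135.9°] cycloidal, h=8: full span → s += 8 → s = 8.0000
seg 2 [135.9°–156.2°] simple-harmonic, h=-5: full span → s += -5 → s = 3.0000
seg 3 [156.2°–257.6°] dwell: s stays 3.0000
seg 4 [257.6°–313.6°] cycloidal, h=16: θ=299.9° here. β=42.3, B=56. 16·(0.7554 − sin(2π·0.7554)/(2π)) = 14.6308 → s = 17.6308
radial distance = base radius + s = 12 + 17.6308 = 29.6308

29.6308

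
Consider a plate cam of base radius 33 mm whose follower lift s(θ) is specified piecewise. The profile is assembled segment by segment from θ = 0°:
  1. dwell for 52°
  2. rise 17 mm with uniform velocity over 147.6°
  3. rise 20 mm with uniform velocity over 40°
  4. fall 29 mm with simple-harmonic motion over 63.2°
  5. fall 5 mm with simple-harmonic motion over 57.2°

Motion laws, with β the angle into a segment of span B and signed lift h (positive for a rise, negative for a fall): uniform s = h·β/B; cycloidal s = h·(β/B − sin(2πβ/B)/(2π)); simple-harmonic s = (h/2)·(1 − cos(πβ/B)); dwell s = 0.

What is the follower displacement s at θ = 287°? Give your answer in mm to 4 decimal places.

seg 1 [0°–52°] dwell: s stays 0.0000
seg 2 [52°–199.6°] uniform, h=17: full span → s += 17 → s = 17.0000
seg 3 [199.6°–239.6°] uniform, h=20: full span → s += 20 → s = 37.0000
seg 4 [239.6°–302.8°] simple-harmonic, h=-29: θ=287° here. β=47.4, B=63.2. -29/2·(1 − cos(π·0.7500)) = -24.7530 → s = 12.2470

12.2470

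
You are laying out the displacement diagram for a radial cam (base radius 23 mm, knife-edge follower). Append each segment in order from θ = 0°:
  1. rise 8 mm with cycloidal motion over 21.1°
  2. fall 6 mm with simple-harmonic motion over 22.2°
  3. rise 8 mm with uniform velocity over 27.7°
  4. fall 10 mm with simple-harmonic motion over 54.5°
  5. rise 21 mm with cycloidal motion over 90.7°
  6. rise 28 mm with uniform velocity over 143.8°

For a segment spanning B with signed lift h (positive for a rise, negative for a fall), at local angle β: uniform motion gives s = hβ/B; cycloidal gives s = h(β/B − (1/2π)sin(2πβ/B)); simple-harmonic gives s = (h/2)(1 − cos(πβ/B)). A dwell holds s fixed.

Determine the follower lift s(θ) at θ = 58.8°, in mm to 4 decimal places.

seg 1 [0°–21.1°] cycloidal, h=8: full span → s += 8 → s = 8.0000
seg 2 [21.1°–43.3°] simple-harmonic, h=-6: full span → s += -6 → s = 2.0000
seg 3 [43.3°–71°] uniform, h=8: θ=58.8° here. β=15.5, B=27.7. 8·15.5/27.7 = 4.4765 → s = 6.4765

6.4765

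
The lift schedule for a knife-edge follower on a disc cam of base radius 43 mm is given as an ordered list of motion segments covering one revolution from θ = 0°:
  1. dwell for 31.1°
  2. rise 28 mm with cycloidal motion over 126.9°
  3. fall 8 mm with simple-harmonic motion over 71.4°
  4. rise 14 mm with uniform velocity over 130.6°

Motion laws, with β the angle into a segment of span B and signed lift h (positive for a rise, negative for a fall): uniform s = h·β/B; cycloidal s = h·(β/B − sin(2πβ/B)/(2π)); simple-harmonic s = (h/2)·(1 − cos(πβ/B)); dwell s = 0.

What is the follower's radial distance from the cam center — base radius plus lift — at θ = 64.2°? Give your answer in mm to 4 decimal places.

seg 1 [0°–31.1°] dwell: s stays 0.0000
seg 2 [31.1°–158°] cycloidal, h=28: θ=64.2° here. β=33.1, B=126.9. 28·(0.2608 − sin(2π·0.2608)/(2π)) = 2.8574 → s = 2.8574
radial distance = base radius + s = 43 + 2.8574 = 45.8574

45.8574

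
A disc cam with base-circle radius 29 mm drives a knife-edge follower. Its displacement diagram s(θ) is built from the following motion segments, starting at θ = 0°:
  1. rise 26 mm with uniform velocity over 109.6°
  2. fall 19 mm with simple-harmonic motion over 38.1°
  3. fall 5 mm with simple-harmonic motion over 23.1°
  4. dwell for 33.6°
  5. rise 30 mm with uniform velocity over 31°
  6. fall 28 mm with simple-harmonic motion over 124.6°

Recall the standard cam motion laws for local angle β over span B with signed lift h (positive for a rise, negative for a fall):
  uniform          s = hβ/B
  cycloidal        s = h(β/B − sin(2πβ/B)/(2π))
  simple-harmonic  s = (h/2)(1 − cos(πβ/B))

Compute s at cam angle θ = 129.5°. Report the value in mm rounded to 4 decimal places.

seg 1 [0°–109.6°] uniform, h=26: full span → s += 26 → s = 26.0000
seg 2 [109.6°–147.7°] simple-harmonic, h=-19: θ=129.5° here. β=19.9, B=38.1. -19/2·(1 − cos(π·0.5223)) = -10.1653 → s = 15.8347

15.8347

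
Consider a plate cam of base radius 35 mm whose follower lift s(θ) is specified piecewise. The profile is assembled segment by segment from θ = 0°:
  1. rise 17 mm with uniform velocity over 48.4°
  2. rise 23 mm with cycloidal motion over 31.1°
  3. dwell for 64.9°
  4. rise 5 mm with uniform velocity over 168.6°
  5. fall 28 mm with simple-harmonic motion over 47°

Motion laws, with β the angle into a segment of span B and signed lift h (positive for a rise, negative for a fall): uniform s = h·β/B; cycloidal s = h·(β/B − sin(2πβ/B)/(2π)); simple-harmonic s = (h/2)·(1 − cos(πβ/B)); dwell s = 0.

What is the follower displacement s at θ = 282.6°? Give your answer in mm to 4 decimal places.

seg 1 [0°–48.4°] uniform, h=17: full span → s += 17 → s = 17.0000
seg 2 [48.4°–79.5°] cycloidal, h=23: full span → s += 23 → s = 40.0000
seg 3 [79.5°–144.4°] dwell: s stays 40.0000
seg 4 [144.4°–313°] uniform, h=5: θ=282.6° here. β=138.2, B=168.6. 5·138.2/168.6 = 4.0985 → s = 44.0985

44.0985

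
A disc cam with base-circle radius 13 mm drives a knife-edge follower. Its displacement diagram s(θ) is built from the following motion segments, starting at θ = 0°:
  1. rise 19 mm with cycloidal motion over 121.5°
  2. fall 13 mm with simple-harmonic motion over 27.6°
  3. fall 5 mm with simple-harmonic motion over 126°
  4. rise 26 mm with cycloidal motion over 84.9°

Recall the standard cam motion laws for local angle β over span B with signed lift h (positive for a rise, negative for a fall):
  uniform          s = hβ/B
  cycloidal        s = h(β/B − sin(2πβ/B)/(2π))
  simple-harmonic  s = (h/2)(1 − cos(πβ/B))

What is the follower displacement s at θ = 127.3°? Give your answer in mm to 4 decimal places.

seg 1 [0°–121.5°] cycloidal, h=19: full span → s += 19 → s = 19.0000
seg 2 [121.5°–149.1°] simple-harmonic, h=-13: θ=127.3° here. β=5.8, B=27.6. -13/2·(1 − cos(π·0.2101)) = -1.3658 → s = 17.6342

17.6342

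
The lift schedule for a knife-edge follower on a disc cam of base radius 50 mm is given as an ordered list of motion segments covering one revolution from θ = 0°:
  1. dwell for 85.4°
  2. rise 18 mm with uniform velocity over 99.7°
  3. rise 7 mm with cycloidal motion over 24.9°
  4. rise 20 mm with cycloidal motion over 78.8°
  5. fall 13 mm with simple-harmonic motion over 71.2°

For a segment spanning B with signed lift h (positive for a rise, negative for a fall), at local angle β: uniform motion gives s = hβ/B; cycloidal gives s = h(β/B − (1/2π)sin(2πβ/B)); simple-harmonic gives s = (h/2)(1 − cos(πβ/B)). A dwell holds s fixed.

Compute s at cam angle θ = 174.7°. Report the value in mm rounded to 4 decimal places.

seg 1 [0°–85.4°] dwell: s stays 0.0000
seg 2 [85.4°–185.1°] uniform, h=18: θ=174.7° here. β=89.3, B=99.7. 18·89.3/99.7 = 16.1224 → s = 16.1224

16.1224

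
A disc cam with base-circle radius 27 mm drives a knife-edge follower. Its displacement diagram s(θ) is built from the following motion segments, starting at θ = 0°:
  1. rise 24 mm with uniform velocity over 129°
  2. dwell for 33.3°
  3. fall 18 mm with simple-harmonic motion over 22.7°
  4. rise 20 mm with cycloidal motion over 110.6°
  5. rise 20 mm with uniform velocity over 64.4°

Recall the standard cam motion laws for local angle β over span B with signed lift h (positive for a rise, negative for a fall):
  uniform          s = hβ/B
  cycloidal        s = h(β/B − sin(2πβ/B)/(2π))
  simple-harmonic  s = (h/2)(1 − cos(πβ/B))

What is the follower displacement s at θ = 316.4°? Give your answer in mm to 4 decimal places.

seg 1 [0°–129°] uniform, h=24: full span → s += 24 → s = 24.0000
seg 2 [129°–162.3°] dwell: s stays 24.0000
seg 3 [162.3°–185°] simple-harmonic, h=-18: full span → s += -18 → s = 6.0000
seg 4 [185°–295.6°] cycloidal, h=20: full span → s += 20 → s = 26.0000
seg 5 [295.6°–360°] uniform, h=20: θ=316.4° here. β=20.8, B=64.4. 20·20.8/64.4 = 6.4596 → s = 32.4596

32.4596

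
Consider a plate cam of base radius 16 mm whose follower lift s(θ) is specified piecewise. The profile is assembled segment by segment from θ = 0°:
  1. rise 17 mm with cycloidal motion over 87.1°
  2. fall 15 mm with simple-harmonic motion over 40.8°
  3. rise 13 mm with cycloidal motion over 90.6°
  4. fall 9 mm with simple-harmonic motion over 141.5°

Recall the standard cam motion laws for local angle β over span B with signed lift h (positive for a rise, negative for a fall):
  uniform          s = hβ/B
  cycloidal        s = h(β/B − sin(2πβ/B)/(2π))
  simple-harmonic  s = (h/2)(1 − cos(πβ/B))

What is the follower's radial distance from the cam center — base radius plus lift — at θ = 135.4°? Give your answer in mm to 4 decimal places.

seg 1 [0°–87.1°] cycloidal, h=17: full span → s += 17 → s = 17.0000
seg 2 [87.1°–127.9°] simple-harmonic, h=-15: full span → s += -15 → s = 2.0000
seg 3 [127.9°–218.5°] cycloidal, h=13: θ=135.4° here. β=7.5, B=90.6. 13·(0.0828 − sin(2π·0.0828)/(2π)) = 0.0479 → s = 2.0479
radial distance = base radius + s = 16 + 2.0479 = 18.0479

18.0479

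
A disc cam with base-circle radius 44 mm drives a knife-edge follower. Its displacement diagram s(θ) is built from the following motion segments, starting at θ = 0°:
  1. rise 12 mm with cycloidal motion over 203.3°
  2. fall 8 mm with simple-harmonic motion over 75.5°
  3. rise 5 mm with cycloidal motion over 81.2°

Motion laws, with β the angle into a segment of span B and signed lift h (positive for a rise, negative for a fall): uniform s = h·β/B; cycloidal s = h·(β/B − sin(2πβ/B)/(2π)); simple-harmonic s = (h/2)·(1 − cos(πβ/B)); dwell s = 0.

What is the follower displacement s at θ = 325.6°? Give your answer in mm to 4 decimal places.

seg 1 [0°–203.3°] cycloidal, h=12: full span → s += 12 → s = 12.0000
seg 2 [203.3°–278.8°] simple-harmonic, h=-8: full span → s += -8 → s = 4.0000
seg 3 [278.8°–360°] cycloidal, h=5: θ=325.6° here. β=46.8, B=81.2. 5·(0.5764 − sin(2π·0.5764)/(2π)) = 3.2491 → s = 7.2491

7.2491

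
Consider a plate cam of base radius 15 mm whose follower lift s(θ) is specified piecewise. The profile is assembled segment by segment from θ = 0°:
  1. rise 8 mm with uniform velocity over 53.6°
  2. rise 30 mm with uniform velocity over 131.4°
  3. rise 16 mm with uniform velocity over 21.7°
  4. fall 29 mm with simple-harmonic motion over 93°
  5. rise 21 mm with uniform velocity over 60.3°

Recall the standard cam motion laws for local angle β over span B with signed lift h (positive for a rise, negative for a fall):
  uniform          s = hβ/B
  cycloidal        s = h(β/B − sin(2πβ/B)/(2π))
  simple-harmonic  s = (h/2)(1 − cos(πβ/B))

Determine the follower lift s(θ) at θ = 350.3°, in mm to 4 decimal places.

seg 1 [0°–53.6°] uniform, h=8: full span → s += 8 → s = 8.0000
seg 2 [53.6°–185°] uniform, h=30: full span → s += 30 → s = 38.0000
seg 3 [185°–206.7°] uniform, h=16: full span → s += 16 → s = 54.0000
seg 4 [206.7°–299.7°] simple-harmonic, h=-29: full span → s += -29 → s = 25.0000
seg 5 [299.7°–360°] uniform, h=21: θ=350.3° here. β=50.6, B=60.3. 21·50.6/60.3 = 17.6219 → s = 42.6219

42.6219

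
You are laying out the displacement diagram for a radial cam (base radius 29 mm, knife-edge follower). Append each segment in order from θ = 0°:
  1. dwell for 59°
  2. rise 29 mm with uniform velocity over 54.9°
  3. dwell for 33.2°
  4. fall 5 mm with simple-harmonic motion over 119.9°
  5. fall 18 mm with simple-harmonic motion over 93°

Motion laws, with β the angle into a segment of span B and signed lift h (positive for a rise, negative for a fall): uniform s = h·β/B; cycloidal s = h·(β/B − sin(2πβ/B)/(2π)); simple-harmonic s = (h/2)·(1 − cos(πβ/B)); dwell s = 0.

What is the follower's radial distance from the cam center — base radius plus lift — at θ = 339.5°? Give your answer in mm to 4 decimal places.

seg 1 [0°–59°] dwell: s stays 0.0000
seg 2 [59°–113.9°] uniform, h=29: full span → s += 29 → s = 29.0000
seg 3 [113.9°–147.1°] dwell: s stays 29.0000
seg 4 [147.1°–267°] simple-harmonic, h=-5: full span → s += -5 → s = 24.0000
seg 5 [267°–360°] simple-harmonic, h=-18: θ=339.5° here. β=72.5, B=93. -18/2·(1 − cos(π·0.7796)) = -15.9269 → s = 8.0731
radial distance = base radius + s = 29 + 8.0731 = 37.0731

37.0731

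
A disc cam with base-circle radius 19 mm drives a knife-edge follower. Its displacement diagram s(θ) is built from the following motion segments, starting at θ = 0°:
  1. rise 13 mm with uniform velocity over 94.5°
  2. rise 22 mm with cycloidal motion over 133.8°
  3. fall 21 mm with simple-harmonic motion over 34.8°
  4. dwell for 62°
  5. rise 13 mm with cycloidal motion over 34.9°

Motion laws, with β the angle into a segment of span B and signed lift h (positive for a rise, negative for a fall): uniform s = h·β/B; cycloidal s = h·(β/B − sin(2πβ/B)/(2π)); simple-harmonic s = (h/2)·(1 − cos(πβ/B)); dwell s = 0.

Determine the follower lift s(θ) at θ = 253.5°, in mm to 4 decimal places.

seg 1 [0°–94.5°] uniform, h=13: full span → s += 13 → s = 13.0000
seg 2 [94.5°–228.3°] cycloidal, h=22: full span → s += 22 → s = 35.0000
seg 3 [228.3°–263.1°] simple-harmonic, h=-21: θ=253.5° here. β=25.2, B=34.8. -21/2·(1 − cos(π·0.7241)) = -17.2976 → s = 17.7024

17.7024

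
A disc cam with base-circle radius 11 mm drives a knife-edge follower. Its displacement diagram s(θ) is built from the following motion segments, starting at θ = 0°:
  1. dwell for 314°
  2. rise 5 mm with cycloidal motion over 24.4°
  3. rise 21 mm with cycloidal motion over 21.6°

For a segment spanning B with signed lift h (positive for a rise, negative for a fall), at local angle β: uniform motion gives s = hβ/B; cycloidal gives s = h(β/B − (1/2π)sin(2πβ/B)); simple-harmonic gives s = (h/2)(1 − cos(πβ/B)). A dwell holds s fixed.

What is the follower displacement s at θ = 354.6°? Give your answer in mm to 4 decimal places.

seg 1 [0°–314°] dwell: s stays 0.0000
seg 2 [314°–338.4°] cycloidal, h=5: full span → s += 5 → s = 5.0000
seg 3 [338.4°–360°] cycloidal, h=21: θ=354.6° here. β=16.2, B=21.6. 21·(0.7500 − sin(2π·0.7500)/(2π)) = 19.0923 → s = 24.0923

24.0923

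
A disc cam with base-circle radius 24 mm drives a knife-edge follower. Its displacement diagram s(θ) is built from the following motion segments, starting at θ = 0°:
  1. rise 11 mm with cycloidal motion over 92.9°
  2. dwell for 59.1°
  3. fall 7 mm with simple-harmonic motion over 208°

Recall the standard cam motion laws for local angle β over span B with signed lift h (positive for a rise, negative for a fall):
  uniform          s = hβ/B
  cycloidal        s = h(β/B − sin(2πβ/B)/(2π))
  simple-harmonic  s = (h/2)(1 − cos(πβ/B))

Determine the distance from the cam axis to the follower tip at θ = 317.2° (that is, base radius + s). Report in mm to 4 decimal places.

seg 1 [0°–92.9°] cycloidal, h=11: full span → s += 11 → s = 11.0000
seg 2 [92.9°–152°] dwell: s stays 11.0000
seg 3 [152°–360°] simple-harmonic, h=-7: θ=317.2° here. β=165.2, B=208. -7/2·(1 − cos(π·0.7942)) = -6.2938 → s = 4.7062
radial distance = base radius + s = 24 + 4.7062 = 28.7062

28.7062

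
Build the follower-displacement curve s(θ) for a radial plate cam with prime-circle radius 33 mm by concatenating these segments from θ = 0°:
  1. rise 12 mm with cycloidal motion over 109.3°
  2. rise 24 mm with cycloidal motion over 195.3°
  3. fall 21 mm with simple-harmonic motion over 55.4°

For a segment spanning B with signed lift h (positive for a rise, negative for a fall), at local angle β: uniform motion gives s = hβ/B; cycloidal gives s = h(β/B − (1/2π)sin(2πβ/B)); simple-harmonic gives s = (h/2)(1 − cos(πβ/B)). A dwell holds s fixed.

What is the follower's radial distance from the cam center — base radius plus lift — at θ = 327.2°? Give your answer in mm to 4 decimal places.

seg 1 [0°–109.3°] cycloidal, h=12: full span → s += 12 → s = 12.0000
seg 2 [109.3°–304.6°] cycloidal, h=24: full span → s += 24 → s = 36.0000
seg 3 [304.6°–360°] simple-harmonic, h=-21: θ=327.2° here. β=22.6, B=55.4. -21/2·(1 − cos(π·0.4079)) = -7.5055 → s = 28.4945
radial distance = base radius + s = 33 + 28.4945 = 61.4945

61.4945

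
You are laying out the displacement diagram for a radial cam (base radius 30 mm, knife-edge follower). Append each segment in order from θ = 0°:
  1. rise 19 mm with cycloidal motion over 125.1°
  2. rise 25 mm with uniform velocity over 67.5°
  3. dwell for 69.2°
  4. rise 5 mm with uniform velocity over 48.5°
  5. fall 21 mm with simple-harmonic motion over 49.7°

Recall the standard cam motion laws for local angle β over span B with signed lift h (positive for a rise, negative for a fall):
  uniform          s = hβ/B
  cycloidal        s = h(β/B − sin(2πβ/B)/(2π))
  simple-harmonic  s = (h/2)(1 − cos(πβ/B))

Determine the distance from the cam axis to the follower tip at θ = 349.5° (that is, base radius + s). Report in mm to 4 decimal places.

seg 1 [0°–125.1°] cycloidal, h=19: full span → s += 19 → s = 19.0000
seg 2 [125.1°–192.6°] uniform, h=25: full span → s += 25 → s = 44.0000
seg 3 [192.6°–261.8°] dwell: s stays 44.0000
seg 4 [261.8°–310.3°] uniform, h=5: full span → s += 5 → s = 49.0000
seg 5 [310.3°–360°] simple-harmonic, h=-21: θ=349.5° here. β=39.2, B=49.7. -21/2·(1 − cos(π·0.7887)) = -18.7709 → s = 30.2291
radial distance = base radius + s = 30 + 30.2291 = 60.2291

60.2291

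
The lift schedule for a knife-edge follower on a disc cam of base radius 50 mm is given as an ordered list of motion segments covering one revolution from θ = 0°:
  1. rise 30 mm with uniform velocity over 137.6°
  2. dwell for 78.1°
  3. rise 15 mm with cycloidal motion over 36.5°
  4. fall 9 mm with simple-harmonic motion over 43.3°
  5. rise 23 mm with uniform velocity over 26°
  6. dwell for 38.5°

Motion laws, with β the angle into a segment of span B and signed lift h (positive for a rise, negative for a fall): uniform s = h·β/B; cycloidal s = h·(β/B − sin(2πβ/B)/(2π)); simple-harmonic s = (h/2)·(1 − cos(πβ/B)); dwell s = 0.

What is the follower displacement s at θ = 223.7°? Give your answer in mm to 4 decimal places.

seg 1 [0°–137.6°] uniform, h=30: full span → s += 30 → s = 30.0000
seg 2 [137.6°–215.7°] dwell: s stays 30.0000
seg 3 [215.7°–252.2°] cycloidal, h=15: θ=223.7° here. β=8, B=36.5. 15·(0.2192 − sin(2π·0.2192)/(2π)) = 0.9450 → s = 30.9450

30.9450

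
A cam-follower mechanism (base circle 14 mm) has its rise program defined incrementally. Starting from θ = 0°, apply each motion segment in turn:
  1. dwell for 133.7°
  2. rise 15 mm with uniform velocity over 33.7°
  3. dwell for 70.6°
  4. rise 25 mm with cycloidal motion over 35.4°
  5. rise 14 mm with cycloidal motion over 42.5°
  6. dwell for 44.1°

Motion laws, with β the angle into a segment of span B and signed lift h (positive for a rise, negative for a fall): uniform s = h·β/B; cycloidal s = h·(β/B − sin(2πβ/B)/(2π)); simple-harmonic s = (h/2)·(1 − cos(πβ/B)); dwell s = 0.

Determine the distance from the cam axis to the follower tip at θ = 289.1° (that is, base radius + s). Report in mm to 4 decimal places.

seg 1 [0°–133.7°] dwell: s stays 0.0000
seg 2 [133.7°–167.4°] uniform, h=15: full span → s += 15 → s = 15.0000
seg 3 [167.4°–238°] dwell: s stays 15.0000
seg 4 [238°–273.4°] cycloidal, h=25: full span → s += 25 → s = 40.0000
seg 5 [273.4°–315.9°] cycloidal, h=14: θ=289.1° here. β=15.7, B=42.5. 14·(0.3694 − sin(2π·0.3694)/(2π)) = 3.5419 → s = 43.5419
radial distance = base radius + s = 14 + 43.5419 = 57.5419

57.5419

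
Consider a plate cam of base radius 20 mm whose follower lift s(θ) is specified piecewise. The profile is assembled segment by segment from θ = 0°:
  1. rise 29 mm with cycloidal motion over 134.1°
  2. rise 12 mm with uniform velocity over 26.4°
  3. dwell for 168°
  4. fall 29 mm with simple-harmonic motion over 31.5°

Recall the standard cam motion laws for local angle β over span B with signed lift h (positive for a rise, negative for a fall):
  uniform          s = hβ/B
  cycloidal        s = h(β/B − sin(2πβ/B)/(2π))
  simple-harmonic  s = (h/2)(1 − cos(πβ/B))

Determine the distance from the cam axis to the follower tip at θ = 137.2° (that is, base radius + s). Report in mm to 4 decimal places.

seg 1 [0°–134.1°] cycloidal, h=29: full span → s += 29 → s = 29.0000
seg 2 [134.1°–160.5°] uniform, h=12: θ=137.2° here. β=3.1, B=26.4. 12·3.1/26.4 = 1.4091 → s = 30.4091
radial distance = base radius + s = 20 + 30.4091 = 50.4091

50.4091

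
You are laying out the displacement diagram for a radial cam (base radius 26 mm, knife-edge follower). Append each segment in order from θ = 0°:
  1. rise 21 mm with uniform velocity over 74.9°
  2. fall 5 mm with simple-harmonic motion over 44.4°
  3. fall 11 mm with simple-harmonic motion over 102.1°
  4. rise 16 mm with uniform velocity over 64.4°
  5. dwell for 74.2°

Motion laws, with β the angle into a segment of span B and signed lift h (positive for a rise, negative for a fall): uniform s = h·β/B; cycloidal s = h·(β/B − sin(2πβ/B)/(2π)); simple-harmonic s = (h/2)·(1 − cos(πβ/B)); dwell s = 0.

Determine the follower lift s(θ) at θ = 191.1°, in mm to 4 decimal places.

seg 1 [0°–74.9°] uniform, h=21: full span → s += 21 → s = 21.0000
seg 2 [74.9°–119.3°] simple-harmonic, h=-5: full span → s += -5 → s = 16.0000
seg 3 [119.3°–221.4°] simple-harmonic, h=-11: θ=191.1° here. β=71.8, B=102.1. -11/2·(1 − cos(π·0.7032)) = -8.7778 → s = 7.2222

7.2222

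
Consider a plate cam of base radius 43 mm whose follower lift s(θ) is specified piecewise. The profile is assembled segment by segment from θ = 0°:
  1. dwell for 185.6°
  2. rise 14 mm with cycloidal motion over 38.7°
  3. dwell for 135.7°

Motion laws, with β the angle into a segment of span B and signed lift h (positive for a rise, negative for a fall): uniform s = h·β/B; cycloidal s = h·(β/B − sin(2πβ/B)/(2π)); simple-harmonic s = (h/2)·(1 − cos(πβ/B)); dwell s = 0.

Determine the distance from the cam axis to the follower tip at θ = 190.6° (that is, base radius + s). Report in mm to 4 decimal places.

seg 1 [0°–185.6°] dwell: s stays 0.0000
seg 2 [185.6°–224.3°] cycloidal, h=14: θ=190.6° here. β=5, B=38.7. 14·(0.1292 − sin(2π·0.1292)/(2π)) = 0.1922 → s = 0.1922
radial distance = base radius + s = 43 + 0.1922 = 43.1922

43.1922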